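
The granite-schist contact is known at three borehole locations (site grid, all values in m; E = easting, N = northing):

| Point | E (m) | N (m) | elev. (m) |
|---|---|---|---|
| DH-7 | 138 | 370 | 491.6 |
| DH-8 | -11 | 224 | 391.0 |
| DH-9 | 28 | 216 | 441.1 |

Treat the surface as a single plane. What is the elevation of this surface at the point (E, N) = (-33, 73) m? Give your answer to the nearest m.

Let the plane be z = a·E + b·N + c.
DH-8−DH-7: −149a − 146b = −100.6;  DH-9−DH-7: −110a − 154b = −50.5.
Solving gives a = 1.17912, b = −0.51430.
Then c = 491.6 − a·138 − b·370 = 519.17.
At (-33, 73): z = −38.9 − 37.5 + 519.17 = 442.7 m.

443 m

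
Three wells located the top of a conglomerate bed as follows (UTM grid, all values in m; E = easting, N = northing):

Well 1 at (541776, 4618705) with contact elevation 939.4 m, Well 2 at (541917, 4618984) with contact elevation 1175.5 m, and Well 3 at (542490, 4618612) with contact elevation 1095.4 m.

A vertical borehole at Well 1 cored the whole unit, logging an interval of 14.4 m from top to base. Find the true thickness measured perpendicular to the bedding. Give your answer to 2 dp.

11.49 m

Two edge vectors: Well 1→Well 2 = (141, 279, 236.1), Well 1→Well 3 = (714, -93, 156).
Normal n = (Well 1→Well 2) × (Well 1→Well 3) = (65481.3, 146579.4, -212319).
So ∂z/∂E = −n_x/n_z = 0.30841 and ∂z/∂N = −n_y/n_z = 0.69037.
|∇z| = √(a²+b²) = 0.75613, so dip δ = arctan(0.75613) = 37.09°.
True thickness = vertical thickness × cos δ = 14.4 × cos 37.09° = 11.49 m.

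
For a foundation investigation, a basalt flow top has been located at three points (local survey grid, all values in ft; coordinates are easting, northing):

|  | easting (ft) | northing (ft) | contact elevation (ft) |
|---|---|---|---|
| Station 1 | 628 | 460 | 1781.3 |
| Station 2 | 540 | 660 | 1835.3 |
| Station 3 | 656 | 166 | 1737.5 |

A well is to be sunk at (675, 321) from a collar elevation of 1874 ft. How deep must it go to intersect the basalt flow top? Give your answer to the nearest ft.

125 ft

Let the plane be z = a·easting + b·northing + c.
Station 2−Station 1: −88a + 200b = 54;  Station 3−Station 1: 28a − 294b = −43.8.
Solving gives a = −0.35103, b = 0.11555.
Then c = 1781.3 − a·628 − b·460 = 1948.59.
At (675, 321): z_contact = −236.9 + 37.1 + 1948.59 = 1748.7 ft.
Depth below ground = 1874 − 1748.7 = 125 ft.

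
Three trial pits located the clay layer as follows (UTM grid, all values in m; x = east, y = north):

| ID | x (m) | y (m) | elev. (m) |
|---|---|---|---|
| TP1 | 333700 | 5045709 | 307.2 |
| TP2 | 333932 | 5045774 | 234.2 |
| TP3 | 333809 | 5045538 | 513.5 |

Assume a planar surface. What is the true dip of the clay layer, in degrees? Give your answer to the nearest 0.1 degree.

50.1°

Let the plane be z = a·x + b·y + c.
TP2−TP1: 232a + 65b = −73;  TP3−TP1: 109a − 171b = 206.3.
Solving gives a = 0.01982, b = −1.19380.
Gradient magnitude |∇z| = √(a² + b²) = √(0.00039 + 1.42516) = 1.19397.
True dip = arctan(1.19397) = 50.1°, dipping toward N (azimuth ≈ 359°).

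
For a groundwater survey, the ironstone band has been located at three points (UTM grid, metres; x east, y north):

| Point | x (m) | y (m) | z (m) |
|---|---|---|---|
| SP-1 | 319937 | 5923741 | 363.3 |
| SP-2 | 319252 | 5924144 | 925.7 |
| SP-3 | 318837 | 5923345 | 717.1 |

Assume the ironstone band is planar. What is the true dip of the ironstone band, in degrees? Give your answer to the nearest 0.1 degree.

Two edge vectors: SP-1→SP-2 = (-685, 403, 562.4), SP-1→SP-3 = (-1100, -396, 353.8).
Normal n = (SP-1→SP-2) × (SP-1→SP-3) = (365291.8, -376287, 714560).
So ∂z/∂x = −n_x/n_z = −0.51121 and ∂z/∂y = −n_y/n_z = 0.52660.
Gradient magnitude |∇z| = √(a² + b²) = √(0.26134 + 0.27731) = 0.73392.
True dip = arctan(0.73392) = 36.3°, dipping toward SE (azimuth ≈ 136°).

36.3°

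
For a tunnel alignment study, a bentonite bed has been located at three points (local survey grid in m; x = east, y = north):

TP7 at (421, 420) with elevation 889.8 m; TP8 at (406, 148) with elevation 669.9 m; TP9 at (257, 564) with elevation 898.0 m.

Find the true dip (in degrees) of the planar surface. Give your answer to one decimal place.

Two edge vectors: TP7→TP8 = (-15, -272, -219.9), TP7→TP9 = (-164, 144, 8.2).
Normal n = (TP7→TP8) × (TP7→TP9) = (29435.2, 36186.6, -46768).
So ∂z/∂x = −n_x/n_z = 0.62939 and ∂z/∂y = −n_y/n_z = 0.77375.
Gradient magnitude |∇z| = √(a² + b²) = √(0.39613 + 0.59868) = 0.99740.
True dip = arctan(0.99740) = 44.9°, dipping toward SW (azimuth ≈ 219°).

44.9°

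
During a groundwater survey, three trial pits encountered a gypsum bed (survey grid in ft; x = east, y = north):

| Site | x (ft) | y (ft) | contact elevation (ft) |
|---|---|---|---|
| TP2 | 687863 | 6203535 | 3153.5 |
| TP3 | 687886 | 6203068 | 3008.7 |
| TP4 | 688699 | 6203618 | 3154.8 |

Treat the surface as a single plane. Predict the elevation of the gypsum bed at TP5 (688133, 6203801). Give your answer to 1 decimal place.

3227.7 ft

Let the plane be z = a·x + b·y + c.
TP3−TP2: 23a − 467b = −144.8;  TP4−TP2: 836a + 83b = 1.3.
Solving gives a = −0.029086641, b = 0.308631707.
Then c = 3153.5 − a·687863 − b·6203535 = −1891446.47.
At (688133, 6203801): z = −20015.5 + 1914689.7 − 1891446.47 = 3227.7 ft.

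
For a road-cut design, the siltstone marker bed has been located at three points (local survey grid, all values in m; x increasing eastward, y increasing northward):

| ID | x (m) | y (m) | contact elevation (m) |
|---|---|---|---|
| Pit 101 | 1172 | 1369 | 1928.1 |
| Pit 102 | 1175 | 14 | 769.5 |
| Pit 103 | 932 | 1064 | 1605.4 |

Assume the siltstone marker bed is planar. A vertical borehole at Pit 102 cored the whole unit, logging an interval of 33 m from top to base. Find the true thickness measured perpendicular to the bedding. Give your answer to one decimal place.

Two edge vectors: Pit 101→Pit 102 = (3, -1355, -1158.6), Pit 101→Pit 103 = (-240, -305, -322.7).
Normal n = (Pit 101→Pit 102) × (Pit 101→Pit 103) = (83885.5, 279032.1, -326115).
So ∂z/∂x = −n_x/n_z = 0.25723 and ∂z/∂y = −n_y/n_z = 0.85562.
|∇z| = √(a²+b²) = 0.89345, so dip δ = arctan(0.89345) = 41.78°.
True thickness = vertical thickness × cos δ = 33 × cos 41.78° = 24.6 m.

24.6 m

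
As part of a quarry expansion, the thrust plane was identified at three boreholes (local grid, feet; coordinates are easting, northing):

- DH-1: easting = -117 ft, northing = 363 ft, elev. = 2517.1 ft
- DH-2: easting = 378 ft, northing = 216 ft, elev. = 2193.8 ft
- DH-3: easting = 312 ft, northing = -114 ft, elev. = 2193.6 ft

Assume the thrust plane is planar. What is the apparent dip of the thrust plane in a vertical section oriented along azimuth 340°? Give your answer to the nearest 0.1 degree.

18.1°

Two edge vectors: DH-1→DH-2 = (495, -147, -323.3), DH-1→DH-3 = (429, -477, -323.5).
Normal n = (DH-1→DH-2) × (DH-1→DH-3) = (-106659.6, 21436.8, -173052).
So ∂z/∂easting = −n_x/n_z = −0.61634 and ∂z/∂northing = −n_y/n_z = 0.12387.
Unit vector along 340° is (sin 340°, cos 340°) = (-0.3420, 0.9397).
Slope in that direction = a·(-0.3420) + b·(0.9397) = 0.32721.
Apparent dip = arctan|0.32721| = 18.1° (true dip is 32.2°, so apparent ≤ true as expected).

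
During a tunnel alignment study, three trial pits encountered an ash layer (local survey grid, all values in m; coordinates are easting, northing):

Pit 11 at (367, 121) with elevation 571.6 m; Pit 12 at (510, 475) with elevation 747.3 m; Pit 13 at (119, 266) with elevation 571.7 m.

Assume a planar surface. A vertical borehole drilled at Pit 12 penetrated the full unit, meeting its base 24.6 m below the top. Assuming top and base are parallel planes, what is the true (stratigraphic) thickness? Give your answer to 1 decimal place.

Let the plane be z = a·easting + b·northing + c.
Pit 12−Pit 11: 143a + 354b = 175.7;  Pit 13−Pit 11: −248a + 145b = 0.1.
Solving gives a = 0.23442, b = 0.40163.
|∇z| = √(a²+b²) = 0.46504, so dip δ = arctan(0.46504) = 24.94°.
True thickness = vertical thickness × cos δ = 24.6 × cos 24.94° = 22.3 m.

22.3 m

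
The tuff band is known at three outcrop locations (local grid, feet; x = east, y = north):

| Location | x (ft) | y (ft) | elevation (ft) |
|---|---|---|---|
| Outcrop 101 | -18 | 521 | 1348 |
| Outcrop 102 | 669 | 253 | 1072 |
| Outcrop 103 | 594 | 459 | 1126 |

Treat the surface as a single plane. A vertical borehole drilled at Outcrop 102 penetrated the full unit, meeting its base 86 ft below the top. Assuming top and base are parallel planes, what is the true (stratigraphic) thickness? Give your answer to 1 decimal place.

80.5 ft

Two edge vectors: Outcrop 101→Outcrop 102 = (687, -268, -276), Outcrop 101→Outcrop 103 = (612, -62, -222).
Normal n = (Outcrop 101→Outcrop 102) × (Outcrop 101→Outcrop 103) = (42384, -16398, 121422).
So ∂z/∂x = −n_x/n_z = −0.34906 and ∂z/∂y = −n_y/n_z = 0.13505.
|∇z| = √(a²+b²) = 0.37428, so dip δ = arctan(0.37428) = 20.52°.
True thickness = vertical thickness × cos δ = 86 × cos 20.52° = 80.5 ft.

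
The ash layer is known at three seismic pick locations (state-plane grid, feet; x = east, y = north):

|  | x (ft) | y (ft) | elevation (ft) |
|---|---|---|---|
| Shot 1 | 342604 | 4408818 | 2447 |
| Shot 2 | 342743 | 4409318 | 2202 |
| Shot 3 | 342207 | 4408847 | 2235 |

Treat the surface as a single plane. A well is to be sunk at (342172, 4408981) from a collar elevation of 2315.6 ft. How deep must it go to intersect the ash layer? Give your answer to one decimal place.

Two edge vectors: Shot 1→Shot 2 = (139, 500, -245), Shot 1→Shot 3 = (-397, 29, -212).
Normal n = (Shot 1→Shot 2) × (Shot 1→Shot 3) = (-98895, 126733, 202531).
So ∂z/∂x = −n_x/n_z = 0.488295619 and ∂z/∂y = −n_y/n_z = −0.625746182.
Intercept c from Shot 1: 2447 − 167292.03 + 2758801.03 = 2593956.00.
At (342172, 4408981): z_contact = 167081.09 − 2758903.03 + 2593956.00 = 2134.06 ft.
Depth below ground = 2315.6 − 2134.06 = 181.5 ft.

181.5 ft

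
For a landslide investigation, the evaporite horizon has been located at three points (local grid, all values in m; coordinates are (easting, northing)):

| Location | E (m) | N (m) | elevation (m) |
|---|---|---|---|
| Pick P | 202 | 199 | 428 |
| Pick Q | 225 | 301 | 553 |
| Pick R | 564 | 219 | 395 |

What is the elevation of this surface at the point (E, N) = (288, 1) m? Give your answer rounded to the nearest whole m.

164 m

Let the plane be z = a·E + b·N + c.
Pick Q−Pick P: 23a + 102b = 125;  Pick R−Pick P: 362a + 20b = −33.
Solving gives a = −0.16087, b = 1.26177.
Then c = 428 − a·202 − b·199 = 209.40.
At (288, 1): z = −46.3 + 1.3 + 209.40 = 164.3 m.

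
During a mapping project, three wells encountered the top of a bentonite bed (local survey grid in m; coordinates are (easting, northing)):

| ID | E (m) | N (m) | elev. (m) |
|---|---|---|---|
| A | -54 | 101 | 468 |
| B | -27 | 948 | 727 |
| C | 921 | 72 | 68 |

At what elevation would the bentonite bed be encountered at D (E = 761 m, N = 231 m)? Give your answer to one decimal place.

Two edge vectors: A→B = (27, 847, 259), A→C = (975, -29, -400).
Normal n = (A→B) × (A→C) = (-331289, 263325, -826608).
So ∂z/∂E = −n_x/n_z = −0.40078 and ∂z/∂N = −n_y/n_z = 0.31856.
Intercept c from A: 468 − 21.64 − 32.17 = 414.18.
At (761, 231): z = −305.0 + 73.6 + 414.18 = 182.8 m.

182.8 m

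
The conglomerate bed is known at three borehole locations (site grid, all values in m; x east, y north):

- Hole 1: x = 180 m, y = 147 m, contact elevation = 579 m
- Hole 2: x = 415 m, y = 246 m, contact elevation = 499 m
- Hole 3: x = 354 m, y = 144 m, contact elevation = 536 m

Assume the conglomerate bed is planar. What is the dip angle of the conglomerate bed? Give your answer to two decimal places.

Let the plane be z = a·x + b·y + c.
Hole 2−Hole 1: 235a + 99b = −80;  Hole 3−Hole 1: 174a − 3b = −43.
Solving gives a = −0.25079, b = −0.21276.
Gradient magnitude |∇z| = √(a² + b²) = √(0.06290 + 0.04527) = 0.32888.
True dip = arctan(0.32888) = 18.21°, dipping toward NE (azimuth ≈ 050°).

18.21°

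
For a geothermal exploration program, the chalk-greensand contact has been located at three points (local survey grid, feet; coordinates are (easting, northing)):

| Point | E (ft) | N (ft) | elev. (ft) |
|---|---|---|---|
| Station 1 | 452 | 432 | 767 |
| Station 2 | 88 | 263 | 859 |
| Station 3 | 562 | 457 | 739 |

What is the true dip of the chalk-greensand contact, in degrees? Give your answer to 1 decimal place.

Two edge vectors: Station 1→Station 2 = (-364, -169, 92), Station 1→Station 3 = (110, 25, -28).
Normal n = (Station 1→Station 2) × (Station 1→Station 3) = (2432, -72, 9490).
So ∂z/∂E = −n_x/n_z = −0.25627 and ∂z/∂N = −n_y/n_z = 0.00759.
Gradient magnitude |∇z| = √(a² + b²) = √(0.06567 + 0.00006) = 0.25638.
True dip = arctan(0.25638) = 14.4°, dipping toward E (azimuth ≈ 092°).

14.4°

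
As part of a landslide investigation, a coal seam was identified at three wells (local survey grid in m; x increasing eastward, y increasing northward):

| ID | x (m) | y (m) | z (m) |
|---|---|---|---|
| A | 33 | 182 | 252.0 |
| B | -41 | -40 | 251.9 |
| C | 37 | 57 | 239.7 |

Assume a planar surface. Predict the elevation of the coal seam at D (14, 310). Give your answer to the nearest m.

269 m

Two edge vectors: A→B = (-74, -222, -0.1), A→C = (4, -125, -12.3).
Normal n = (A→B) × (A→C) = (2718.1, -910.6, 10138).
So ∂z/∂x = −n_x/n_z = −0.26811 and ∂z/∂y = −n_y/n_z = 0.08982.
Intercept c from A: 252 + 8.85 − 16.35 = 244.50.
At (14, 310): z = −3.8 + 27.8 + 244.50 = 268.6 m.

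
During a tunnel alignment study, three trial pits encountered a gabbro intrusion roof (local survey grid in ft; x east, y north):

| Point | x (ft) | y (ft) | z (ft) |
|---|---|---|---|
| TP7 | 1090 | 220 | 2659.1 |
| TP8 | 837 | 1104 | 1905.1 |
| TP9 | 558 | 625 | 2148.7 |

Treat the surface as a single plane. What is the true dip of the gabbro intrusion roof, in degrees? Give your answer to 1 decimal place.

40.0°

Let the plane be z = a·x + b·y + c.
TP8−TP7: −253a + 884b = −754;  TP9−TP7: −532a + 405b = −510.4.
Solving gives a = 0.39645, b = −0.73948.
Gradient magnitude |∇z| = √(a² + b²) = √(0.15717 + 0.54683) = 0.83905.
True dip = arctan(0.83905) = 40.0°, dipping toward NNW (azimuth ≈ 332°).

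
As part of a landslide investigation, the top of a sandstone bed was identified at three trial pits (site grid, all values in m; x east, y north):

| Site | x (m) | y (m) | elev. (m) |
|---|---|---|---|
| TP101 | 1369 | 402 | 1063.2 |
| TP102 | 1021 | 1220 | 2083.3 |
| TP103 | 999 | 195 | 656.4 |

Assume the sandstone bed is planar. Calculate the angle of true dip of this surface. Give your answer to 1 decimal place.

Let the plane be z = a·x + b·y + c.
TP102−TP101: −348a + 818b = 1020.1;  TP103−TP101: −370a − 207b = −406.8.
Solving gives a = 0.32453, b = 1.38513.
Gradient magnitude |∇z| = √(a² + b²) = √(0.10532 + 1.91859) = 1.42264.
True dip = arctan(1.42264) = 54.9°, dipping toward SSW (azimuth ≈ 193°).

54.9°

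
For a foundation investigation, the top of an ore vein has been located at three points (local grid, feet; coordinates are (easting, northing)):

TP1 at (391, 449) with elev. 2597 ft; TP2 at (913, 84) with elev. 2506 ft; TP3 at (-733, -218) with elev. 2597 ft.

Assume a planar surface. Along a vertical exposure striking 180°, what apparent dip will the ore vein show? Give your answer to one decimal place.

Two edge vectors: TP1→TP2 = (522, -365, -91), TP1→TP3 = (-1124, -667, 0).
Normal n = (TP1→TP2) × (TP1→TP3) = (-60697, 102284, -758434).
So ∂z/∂E = −n_x/n_z = −0.08003 and ∂z/∂N = −n_y/n_z = 0.13486.
Unit vector along 180° is (sin 180°, cos 180°) = (0.0000, -1.0000).
Slope in that direction = a·(0.0000) + b·(-1.0000) = −0.13486.
Apparent dip = arctan|0.13486| = 7.7° (true dip is 8.9°, so apparent ≤ true as expected).

7.7°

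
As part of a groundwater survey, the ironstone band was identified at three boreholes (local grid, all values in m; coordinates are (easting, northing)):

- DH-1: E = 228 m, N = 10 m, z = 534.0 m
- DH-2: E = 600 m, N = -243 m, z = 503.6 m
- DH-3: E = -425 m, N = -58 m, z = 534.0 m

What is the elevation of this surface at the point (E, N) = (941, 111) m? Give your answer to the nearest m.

Two edge vectors: DH-1→DH-2 = (372, -253, -30.4), DH-1→DH-3 = (-653, -68, 0).
Normal n = (DH-1→DH-2) × (DH-1→DH-3) = (-2067.2, 19851.2, -190505).
So ∂z/∂E = −n_x/n_z = −0.01085 and ∂z/∂N = −n_y/n_z = 0.10420.
Intercept c from DH-1: 534 + 2.47 − 1.04 = 535.43.
At (941, 111): z = −10.2 + 11.6 + 535.43 = 536.8 m.

537 m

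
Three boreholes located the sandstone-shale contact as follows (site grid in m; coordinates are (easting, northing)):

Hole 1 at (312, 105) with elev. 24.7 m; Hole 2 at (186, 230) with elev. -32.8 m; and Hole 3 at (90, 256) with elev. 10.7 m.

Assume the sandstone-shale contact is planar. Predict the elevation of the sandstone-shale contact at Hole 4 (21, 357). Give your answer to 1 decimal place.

-61.8 m

Let the plane be z = a·E + b·N + c.
Hole 2−Hole 1: −126a + 125b = −57.5;  Hole 3−Hole 1: −222a + 151b = −14.
Solving gives a = −0.79465, b = −1.26100.
Then c = 24.7 − a·312 − b·105 = 405.04.
At (21, 357): z = −16.7 − 450.2 + 405.04 = -61.8 m.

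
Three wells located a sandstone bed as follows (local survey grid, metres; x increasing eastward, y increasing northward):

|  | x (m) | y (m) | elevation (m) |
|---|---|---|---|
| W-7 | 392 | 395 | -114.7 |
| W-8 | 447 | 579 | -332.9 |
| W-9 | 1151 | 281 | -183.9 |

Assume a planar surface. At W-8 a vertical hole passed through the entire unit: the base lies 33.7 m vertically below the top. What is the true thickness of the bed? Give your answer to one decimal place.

22.2 m

Let the plane be z = a·x + b·y + c.
W-8−W-7: 55a + 184b = −218.2;  W-9−W-7: 759a − 114b = −69.2.
Solving gives a = −0.25772, b = −1.10883.
|∇z| = √(a²+b²) = 1.13839, so dip δ = arctan(1.13839) = 48.70°.
True thickness = vertical thickness × cos δ = 33.7 × cos 48.70° = 22.2 m.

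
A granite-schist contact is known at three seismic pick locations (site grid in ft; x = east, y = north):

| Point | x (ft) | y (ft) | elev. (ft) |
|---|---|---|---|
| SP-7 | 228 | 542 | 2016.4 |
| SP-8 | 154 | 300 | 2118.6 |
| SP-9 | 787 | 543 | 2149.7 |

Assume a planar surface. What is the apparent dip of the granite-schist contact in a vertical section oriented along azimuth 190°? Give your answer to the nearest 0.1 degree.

24.1°

Let the plane be z = a·x + b·y + c.
SP-8−SP-7: −74a − 242b = 102.2;  SP-9−SP-7: 559a + 1b = 133.3.
Solving gives a = 0.23935, b = −0.49550.
Unit vector along 190° is (sin 190°, cos 190°) = (-0.1736, -0.9848).
Slope in that direction = a·(-0.1736) + b·(-0.9848) = 0.44641.
Apparent dip = arctan|0.44641| = 24.1° (true dip is 28.8°, so apparent ≤ true as expected).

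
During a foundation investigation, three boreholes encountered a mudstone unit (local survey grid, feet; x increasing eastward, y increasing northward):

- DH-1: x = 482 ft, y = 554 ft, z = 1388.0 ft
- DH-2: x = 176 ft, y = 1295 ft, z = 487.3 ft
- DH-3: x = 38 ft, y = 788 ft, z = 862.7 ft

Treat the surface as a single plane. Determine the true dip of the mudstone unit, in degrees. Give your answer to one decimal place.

49.2°

Let the plane be z = a·x + b·y + c.
DH-2−DH-1: −306a + 741b = −900.7;  DH-3−DH-1: −444a + 234b = −525.3.
Solving gives a = 0.69341, b = −0.92917.
Gradient magnitude |∇z| = √(a² + b²) = √(0.48082 + 0.86336) = 1.15939.
True dip = arctan(1.15939) = 49.2°, dipping toward NW (azimuth ≈ 323°).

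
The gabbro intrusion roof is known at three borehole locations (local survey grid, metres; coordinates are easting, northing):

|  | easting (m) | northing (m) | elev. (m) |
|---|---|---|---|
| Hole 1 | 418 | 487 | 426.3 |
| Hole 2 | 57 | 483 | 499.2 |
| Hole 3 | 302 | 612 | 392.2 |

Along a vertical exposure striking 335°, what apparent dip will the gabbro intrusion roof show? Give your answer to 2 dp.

18.24°

Let the plane be z = a·easting + b·northing + c.
Hole 2−Hole 1: −361a − 4b = 72.9;  Hole 3−Hole 1: −116a + 125b = −34.1.
Solving gives a = −0.19689, b = −0.45552.
Unit vector along 335° is (sin 335°, cos 335°) = (-0.4226, 0.9063).
Slope in that direction = a·(-0.4226) + b·(0.9063) = −0.32963.
Apparent dip = arctan|0.32963| = 18.24° (true dip is 26.4°, so apparent ≤ true as expected).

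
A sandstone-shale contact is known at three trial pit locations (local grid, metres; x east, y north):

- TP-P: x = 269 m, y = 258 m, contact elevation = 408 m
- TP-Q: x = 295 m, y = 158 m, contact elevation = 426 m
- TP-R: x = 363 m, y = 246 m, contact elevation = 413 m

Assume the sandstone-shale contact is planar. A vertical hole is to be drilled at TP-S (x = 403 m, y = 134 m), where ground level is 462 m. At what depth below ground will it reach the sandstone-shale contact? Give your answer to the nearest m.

28 m

Let the plane be z = a·x + b·y + c.
TP-Q−TP-P: 26a − 100b = 18;  TP-R−TP-P: 94a − 12b = 5.
Solving gives a = 0.03125, b = −0.17188.
Then c = 408 − a·269 − b·258 = 443.94.
At (403, 134): z_contact = 12.6 − 23.0 + 443.94 = 433.5 m.
Depth below ground = 462 − 433.5 = 28 m.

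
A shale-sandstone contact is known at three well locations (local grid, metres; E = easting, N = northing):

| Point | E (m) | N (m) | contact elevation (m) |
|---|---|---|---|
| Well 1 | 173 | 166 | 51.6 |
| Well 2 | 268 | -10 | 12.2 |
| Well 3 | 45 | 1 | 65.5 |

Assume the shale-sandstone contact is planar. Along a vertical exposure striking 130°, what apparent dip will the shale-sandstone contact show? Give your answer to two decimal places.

13.61°

Two edge vectors: Well 1→Well 2 = (95, -176, -39.4), Well 1→Well 3 = (-128, -165, 13.9).
Normal n = (Well 1→Well 2) × (Well 1→Well 3) = (-8947.4, 3722.7, -38203).
So ∂z/∂E = −n_x/n_z = −0.23421 and ∂z/∂N = −n_y/n_z = 0.09745.
Unit vector along 130° is (sin 130°, cos 130°) = (0.7660, -0.6428).
Slope in that direction = a·(0.7660) + b·(-0.6428) = −0.24205.
Apparent dip = arctan|0.24205| = 13.61° (true dip is 14.2°, so apparent ≤ true as expected).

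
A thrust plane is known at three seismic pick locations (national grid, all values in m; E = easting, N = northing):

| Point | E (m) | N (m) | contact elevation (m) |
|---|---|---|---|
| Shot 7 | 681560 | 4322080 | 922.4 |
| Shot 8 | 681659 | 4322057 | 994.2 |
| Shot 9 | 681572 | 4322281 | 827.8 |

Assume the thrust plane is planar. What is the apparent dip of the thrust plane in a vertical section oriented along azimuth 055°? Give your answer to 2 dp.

11.69°

Let the plane be z = a·E + b·N + c.
Shot 8−Shot 7: 99a − 23b = 71.8;  Shot 9−Shot 7: 12a + 201b = −94.6.
Solving gives a = 0.60748, b = −0.50691.
Unit vector along 055° is (sin 55°, cos 55°) = (0.8192, 0.5736).
Slope in that direction = a·(0.8192) + b·(0.5736) = 0.20687.
Apparent dip = arctan|0.20687| = 11.69° (true dip is 38.4°, so apparent ≤ true as expected).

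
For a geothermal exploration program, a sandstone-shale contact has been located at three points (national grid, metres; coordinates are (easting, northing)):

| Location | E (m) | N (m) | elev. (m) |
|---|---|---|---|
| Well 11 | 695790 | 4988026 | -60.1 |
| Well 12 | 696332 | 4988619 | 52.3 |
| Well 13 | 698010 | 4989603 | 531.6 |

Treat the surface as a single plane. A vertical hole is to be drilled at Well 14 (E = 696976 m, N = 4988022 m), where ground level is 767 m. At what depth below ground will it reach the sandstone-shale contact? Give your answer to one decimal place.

Two edge vectors: Well 11→Well 12 = (542, 593, 112.4), Well 11→Well 13 = (2220, 1577, 591.7).
Normal n = (Well 11→Well 12) × (Well 11→Well 13) = (173623.3, -71173.4, -461726).
So ∂z/∂E = −n_x/n_z = 0.376031023 and ∂z/∂N = −n_y/n_z = −0.154146399.
Intercept c from Well 11: -60.1 − 261638.63 + 768886.24 = 507187.52.
At (696976, 4988022): z_contact = 262084.60 − 768885.63 + 507187.52 = 386.49 m.
Depth below ground = 767 − 386.49 = 380.5 m.

380.5 m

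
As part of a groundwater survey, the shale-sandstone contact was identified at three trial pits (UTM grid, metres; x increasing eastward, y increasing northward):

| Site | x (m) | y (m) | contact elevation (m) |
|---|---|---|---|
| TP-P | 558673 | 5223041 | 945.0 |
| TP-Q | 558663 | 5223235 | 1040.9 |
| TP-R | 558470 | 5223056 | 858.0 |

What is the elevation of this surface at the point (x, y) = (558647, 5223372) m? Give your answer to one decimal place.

1104.5 m

Two edge vectors: TP-P→TP-Q = (-10, 194, 95.9), TP-P→TP-R = (-203, 15, -87).
Normal n = (TP-P→TP-Q) × (TP-P→TP-R) = (-18316.5, -20337.7, 39232).
So ∂z/∂x = −n_x/n_z = 0.466876529 and ∂z/∂y = −n_y/n_z = 0.518395697.
Intercept c from TP-P: 945 − 260831.31 − 2707601.98 = −2967488.29.
At (558647, 5223372): z = 260819.2 + 2707773.6 − 2967488.29 = 1104.5 m.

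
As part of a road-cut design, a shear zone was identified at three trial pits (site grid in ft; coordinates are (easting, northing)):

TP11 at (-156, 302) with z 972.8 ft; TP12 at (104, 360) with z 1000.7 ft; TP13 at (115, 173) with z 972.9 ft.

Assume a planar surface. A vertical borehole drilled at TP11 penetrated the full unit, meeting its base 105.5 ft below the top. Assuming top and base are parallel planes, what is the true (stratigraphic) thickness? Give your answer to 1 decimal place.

104.0 ft

Let the plane be z = a·E + b·N + c.
TP12−TP11: 260a + 58b = 27.9;  TP13−TP11: 271a − 129b = 0.1.
Solving gives a = 0.07318, b = 0.15297.
|∇z| = √(a²+b²) = 0.16957, so dip δ = arctan(0.16957) = 9.62°.
True thickness = vertical thickness × cos δ = 105.5 × cos 9.62° = 104.0 ft.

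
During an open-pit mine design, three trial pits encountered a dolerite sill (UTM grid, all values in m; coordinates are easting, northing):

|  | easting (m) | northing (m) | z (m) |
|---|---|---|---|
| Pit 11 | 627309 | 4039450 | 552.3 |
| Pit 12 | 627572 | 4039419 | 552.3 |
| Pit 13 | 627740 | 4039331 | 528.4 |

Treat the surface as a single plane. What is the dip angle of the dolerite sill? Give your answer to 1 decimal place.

19.4°

Two edge vectors: Pit 11→Pit 12 = (263, -31, 0), Pit 11→Pit 13 = (431, -119, -23.9).
Normal n = (Pit 11→Pit 12) × (Pit 11→Pit 13) = (740.9, 6285.7, -17936).
So ∂z/∂easting = −n_x/n_z = 0.04131 and ∂z/∂northing = −n_y/n_z = 0.35045.
Gradient magnitude |∇z| = √(a² + b²) = √(0.00171 + 0.12282) = 0.35288.
True dip = arctan(0.35288) = 19.4°, dipping toward S (azimuth ≈ 187°).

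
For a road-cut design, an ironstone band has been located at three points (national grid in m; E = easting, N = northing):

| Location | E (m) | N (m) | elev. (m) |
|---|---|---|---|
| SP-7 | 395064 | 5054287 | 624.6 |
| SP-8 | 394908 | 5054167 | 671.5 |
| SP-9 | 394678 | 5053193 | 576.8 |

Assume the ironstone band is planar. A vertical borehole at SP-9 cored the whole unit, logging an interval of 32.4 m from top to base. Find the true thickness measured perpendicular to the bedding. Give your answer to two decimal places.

Two edge vectors: SP-7→SP-8 = (-156, -120, 46.9), SP-7→SP-9 = (-386, -1094, -47.8).
Normal n = (SP-7→SP-8) × (SP-7→SP-9) = (57044.6, -25560.2, 124344).
So ∂z/∂E = −n_x/n_z = −0.45876 and ∂z/∂N = −n_y/n_z = 0.20556.
|∇z| = √(a²+b²) = 0.50271, so dip δ = arctan(0.50271) = 26.69°.
True thickness = vertical thickness × cos δ = 32.4 × cos 26.69° = 28.95 m.

28.95 m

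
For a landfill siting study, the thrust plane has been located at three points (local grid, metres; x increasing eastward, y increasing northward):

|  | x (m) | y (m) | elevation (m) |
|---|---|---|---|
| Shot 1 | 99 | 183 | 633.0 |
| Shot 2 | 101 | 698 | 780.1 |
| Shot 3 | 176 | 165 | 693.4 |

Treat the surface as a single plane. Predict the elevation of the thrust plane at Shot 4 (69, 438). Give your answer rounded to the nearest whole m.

679 m

Two edge vectors: Shot 1→Shot 2 = (2, 515, 147.1), Shot 1→Shot 3 = (77, -18, 60.4).
Normal n = (Shot 1→Shot 2) × (Shot 1→Shot 3) = (33753.8, 11205.9, -39691).
So ∂z/∂x = −n_x/n_z = 0.85041 and ∂z/∂y = −n_y/n_z = 0.28233.
Intercept c from Shot 1: 633 − 84.19 − 51.67 = 497.14.
At (69, 438): z = 58.7 + 123.7 + 497.14 = 679.5 m.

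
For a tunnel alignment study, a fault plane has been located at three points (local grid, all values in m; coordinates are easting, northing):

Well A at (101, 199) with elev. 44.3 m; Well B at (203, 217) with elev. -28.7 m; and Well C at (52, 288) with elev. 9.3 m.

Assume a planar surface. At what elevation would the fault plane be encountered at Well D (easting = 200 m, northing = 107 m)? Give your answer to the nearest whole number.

52 m

Let the plane be z = a·easting + b·northing + c.
Well B−Well A: 102a + 18b = −73;  Well C−Well A: −49a + 89b = −35.
Solving gives a = −0.58906, b = −0.71757.
Then c = 44.3 − a·101 − b·199 = 246.59.
At (200, 107): z = −117.8 − 76.8 + 246.59 = 52.0 m.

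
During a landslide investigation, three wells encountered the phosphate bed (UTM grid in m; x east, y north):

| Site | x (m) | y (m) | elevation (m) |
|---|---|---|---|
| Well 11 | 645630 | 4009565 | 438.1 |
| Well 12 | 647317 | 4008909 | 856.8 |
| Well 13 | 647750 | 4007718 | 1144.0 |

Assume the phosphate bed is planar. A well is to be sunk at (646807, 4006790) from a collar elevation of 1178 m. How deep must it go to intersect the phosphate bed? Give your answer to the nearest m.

Let the plane be z = a·x + b·y + c.
Well 12−Well 11: 1687a − 656b = 418.7;  Well 13−Well 11: 2120a − 1847b = 705.9.
Solving gives a = 0.17984818, b = −0.17575629.
Then c = 438.1 − a·645630 − b·4009565 = 589028.98.
At (646807, 4006790): z_contact = 116327.1 − 704218.5 + 589028.98 = 1137.5 m.
Depth below ground = 1178 − 1137.5 = 40 m.

40 m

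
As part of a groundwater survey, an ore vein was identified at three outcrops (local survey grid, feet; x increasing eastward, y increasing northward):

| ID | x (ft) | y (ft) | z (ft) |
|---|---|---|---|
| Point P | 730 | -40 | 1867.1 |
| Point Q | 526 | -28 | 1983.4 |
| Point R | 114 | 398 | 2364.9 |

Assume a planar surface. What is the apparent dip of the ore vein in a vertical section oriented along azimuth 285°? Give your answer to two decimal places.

31.98°

Two edge vectors: Point P→Point Q = (-204, 12, 116.3), Point P→Point R = (-616, 438, 497.8).
Normal n = (Point P→Point Q) × (Point P→Point R) = (-44965.8, 29910.4, -81960).
So ∂z/∂x = −n_x/n_z = −0.54863 and ∂z/∂y = −n_y/n_z = 0.36494.
Unit vector along 285° is (sin 285°, cos 285°) = (-0.9659, 0.2588).
Slope in that direction = a·(-0.9659) + b·(0.2588) = 0.62439.
Apparent dip = arctan|0.62439| = 31.98° (true dip is 33.4°, so apparent ≤ true as expected).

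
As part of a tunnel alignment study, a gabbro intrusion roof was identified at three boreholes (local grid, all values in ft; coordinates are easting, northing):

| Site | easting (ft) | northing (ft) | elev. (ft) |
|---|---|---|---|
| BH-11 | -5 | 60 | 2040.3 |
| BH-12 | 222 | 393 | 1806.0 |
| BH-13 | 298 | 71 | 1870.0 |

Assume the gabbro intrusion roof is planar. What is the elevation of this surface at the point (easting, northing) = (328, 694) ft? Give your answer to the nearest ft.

Let the plane be z = a·easting + b·northing + c.
BH-12−BH-11: 227a + 333b = −234.3;  BH-13−BH-11: 303a + 11b = −170.3.
Solving gives a = −0.55012, b = −0.32860.
Then c = 2040.3 − a·-5 − b·60 = 2057.27.
At (328, 694): z = −180.4 − 228.0 + 2057.27 = 1648.8 ft.

1649 ft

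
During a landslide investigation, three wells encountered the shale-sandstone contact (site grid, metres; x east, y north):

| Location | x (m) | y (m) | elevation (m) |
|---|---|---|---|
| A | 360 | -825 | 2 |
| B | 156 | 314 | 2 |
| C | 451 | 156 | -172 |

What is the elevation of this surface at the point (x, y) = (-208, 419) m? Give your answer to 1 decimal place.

227.2 m

Let the plane be z = a·x + b·y + c.
B−A: −204a + 1139b = 0;  C−A: 91a + 981b = −174.
Solving gives a = −0.65241, b = −0.11685.
Then c = 2 − a·360 − b·-825 = 140.47.
At (-208, 419): z = 135.7 − 49.0 + 140.47 = 227.2 m.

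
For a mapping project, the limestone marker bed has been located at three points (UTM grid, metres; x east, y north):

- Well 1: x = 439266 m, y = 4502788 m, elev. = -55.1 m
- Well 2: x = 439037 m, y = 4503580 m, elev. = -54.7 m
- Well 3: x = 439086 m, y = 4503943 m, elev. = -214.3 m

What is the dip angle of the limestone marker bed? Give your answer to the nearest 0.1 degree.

Two edge vectors: Well 1→Well 2 = (-229, 792, 0.4), Well 1→Well 3 = (-180, 1155, -159.2).
Normal n = (Well 1→Well 2) × (Well 1→Well 3) = (-126548.4, -36528.8, -121935).
So ∂z/∂x = −n_x/n_z = −1.03783 and ∂z/∂y = −n_y/n_z = −0.29958.
Gradient magnitude |∇z| = √(a² + b²) = √(1.07710 + 0.08975) = 1.08021.
True dip = arctan(1.08021) = 47.2°, dipping toward ENE (azimuth ≈ 074°).

47.2°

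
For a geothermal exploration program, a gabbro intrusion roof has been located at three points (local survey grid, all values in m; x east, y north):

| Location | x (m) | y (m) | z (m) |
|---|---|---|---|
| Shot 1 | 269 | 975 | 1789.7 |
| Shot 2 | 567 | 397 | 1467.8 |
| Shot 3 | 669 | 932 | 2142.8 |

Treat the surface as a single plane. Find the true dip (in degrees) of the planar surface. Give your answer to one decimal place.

55.7°

Two edge vectors: Shot 1→Shot 2 = (298, -578, -321.9), Shot 1→Shot 3 = (400, -43, 353.1).
Normal n = (Shot 1→Shot 2) × (Shot 1→Shot 3) = (-217933.5, -233983.8, 218386).
So ∂z/∂x = −n_x/n_z = 0.99793 and ∂z/∂y = −n_y/n_z = 1.07142.
Gradient magnitude |∇z| = √(a² + b²) = √(0.99586 + 1.14795) = 1.46417.
True dip = arctan(1.46417) = 55.7°, dipping toward SW (azimuth ≈ 223°).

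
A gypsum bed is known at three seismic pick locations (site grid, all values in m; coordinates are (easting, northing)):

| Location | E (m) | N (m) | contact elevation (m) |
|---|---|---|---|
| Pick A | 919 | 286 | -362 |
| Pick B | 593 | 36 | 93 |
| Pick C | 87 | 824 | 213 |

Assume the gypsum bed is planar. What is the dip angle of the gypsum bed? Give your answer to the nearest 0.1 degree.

Let the plane be z = a·E + b·N + c.
Pick B−Pick A: −326a − 250b = 455;  Pick C−Pick A: −832a + 538b = 575.
Solving gives a = −1.01344, b = −0.49848.
Gradient magnitude |∇z| = √(a² + b²) = √(1.02706 + 0.24848) = 1.12940.
True dip = arctan(1.12940) = 48.5°, dipping toward ENE (azimuth ≈ 064°).

48.5°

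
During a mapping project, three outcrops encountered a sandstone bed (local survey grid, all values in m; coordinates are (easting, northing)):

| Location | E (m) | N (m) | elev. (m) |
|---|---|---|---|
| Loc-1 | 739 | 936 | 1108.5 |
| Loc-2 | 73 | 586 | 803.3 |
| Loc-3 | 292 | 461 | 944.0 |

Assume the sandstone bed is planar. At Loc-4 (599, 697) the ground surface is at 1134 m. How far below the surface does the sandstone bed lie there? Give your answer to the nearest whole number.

62 m

Two edge vectors: Loc-1→Loc-2 = (-666, -350, -305.2), Loc-1→Loc-3 = (-447, -475, -164.5).
Normal n = (Loc-1→Loc-2) × (Loc-1→Loc-3) = (-87395, 26867.4, 159900).
So ∂z/∂E = −n_x/n_z = 0.54656 and ∂z/∂N = −n_y/n_z = −0.16803.
Intercept c from Loc-1: 1108.5 − 403.91 + 157.27 = 861.86.
At (599, 697): z_contact = 327.4 − 117.1 + 861.86 = 1072.1 m.
Depth below ground = 1134 − 1072.1 = 62 m.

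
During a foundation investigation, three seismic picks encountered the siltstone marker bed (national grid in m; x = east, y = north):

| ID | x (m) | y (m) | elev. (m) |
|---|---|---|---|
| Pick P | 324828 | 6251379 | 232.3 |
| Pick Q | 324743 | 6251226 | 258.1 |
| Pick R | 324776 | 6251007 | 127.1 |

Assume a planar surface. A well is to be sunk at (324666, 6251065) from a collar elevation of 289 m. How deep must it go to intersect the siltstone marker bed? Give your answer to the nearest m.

17 m

Two edge vectors: Pick P→Pick Q = (-85, -153, 25.8), Pick P→Pick R = (-52, -372, -105.2).
Normal n = (Pick P→Pick Q) × (Pick P→Pick R) = (25693.2, -10283.6, 23664).
So ∂z/∂x = −n_x/n_z = −1.08575051 and ∂z/∂y = −n_y/n_z = 0.43456728.
Intercept c from Pick P: 232.3 + 352682.17 − 2716644.74 = −2363730.27.
At (324666, 6251065): z_contact = −352506.3 + 2716508.3 − 2363730.27 = 271.7 m.
Depth below ground = 289 − 271.7 = 17 m.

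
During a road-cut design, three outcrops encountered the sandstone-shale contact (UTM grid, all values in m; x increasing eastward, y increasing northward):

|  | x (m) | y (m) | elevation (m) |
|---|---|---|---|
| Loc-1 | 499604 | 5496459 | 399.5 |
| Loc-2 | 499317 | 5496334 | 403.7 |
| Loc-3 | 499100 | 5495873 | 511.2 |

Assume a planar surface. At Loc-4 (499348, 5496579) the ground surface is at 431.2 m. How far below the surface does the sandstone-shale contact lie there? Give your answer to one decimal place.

Two edge vectors: Loc-1→Loc-2 = (-287, -125, 4.2), Loc-1→Loc-3 = (-504, -586, 111.7).
Normal n = (Loc-1→Loc-2) × (Loc-1→Loc-3) = (-11501.3, 29941.1, 105182).
So ∂z/∂x = −n_x/n_z = 0.109346656 and ∂z/∂y = −n_y/n_z = −0.284659923.
Intercept c from Loc-1: 399.5 − 54630.03 + 1564621.59 = 1510391.07.
At (499348, 5496579): z_contact = 54602.03 − 1564655.75 + 1510391.07 = 337.35 m.
Depth below ground = 431.2 − 337.35 = 93.9 m.

93.9 m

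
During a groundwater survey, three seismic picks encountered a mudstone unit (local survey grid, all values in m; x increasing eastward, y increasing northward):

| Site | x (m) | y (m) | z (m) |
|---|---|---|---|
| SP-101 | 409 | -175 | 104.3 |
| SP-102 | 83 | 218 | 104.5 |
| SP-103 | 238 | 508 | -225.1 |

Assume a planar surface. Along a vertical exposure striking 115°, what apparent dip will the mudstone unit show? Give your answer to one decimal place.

Two edge vectors: SP-101→SP-102 = (-326, 393, 0.2), SP-101→SP-103 = (-171, 683, -329.4).
Normal n = (SP-101→SP-102) × (SP-101→SP-103) = (-129590.8, -107418.6, -155455).
So ∂z/∂x = −n_x/n_z = −0.83362 and ∂z/∂y = −n_y/n_z = −0.69099.
Unit vector along 115° is (sin 115°, cos 115°) = (0.9063, -0.4226).
Slope in that direction = a·(0.9063) + b·(-0.4226) = −0.46349.
Apparent dip = arctan|0.46349| = 24.9° (true dip is 47.3°, so apparent ≤ true as expected).

24.9°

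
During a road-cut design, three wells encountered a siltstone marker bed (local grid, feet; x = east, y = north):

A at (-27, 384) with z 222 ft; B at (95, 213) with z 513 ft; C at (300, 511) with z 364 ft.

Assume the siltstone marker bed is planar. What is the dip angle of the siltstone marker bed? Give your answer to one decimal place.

Let the plane be z = a·x + b·y + c.
B−A: 122a − 171b = 291;  C−A: 327a + 127b = 142.
Solving gives a = 0.85756, b = −1.08993.
Gradient magnitude |∇z| = √(a² + b²) = √(0.73540 + 1.18795) = 1.38685.
True dip = arctan(1.38685) = 54.2°, dipping toward NW (azimuth ≈ 322°).

54.2°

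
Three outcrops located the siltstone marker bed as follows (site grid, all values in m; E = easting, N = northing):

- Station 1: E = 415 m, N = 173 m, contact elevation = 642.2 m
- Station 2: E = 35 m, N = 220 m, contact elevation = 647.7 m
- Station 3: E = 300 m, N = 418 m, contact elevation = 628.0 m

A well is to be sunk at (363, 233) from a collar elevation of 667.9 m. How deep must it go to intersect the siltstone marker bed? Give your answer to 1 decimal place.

28.6 m

Two edge vectors: Station 1→Station 2 = (-380, 47, 5.5), Station 1→Station 3 = (-115, 245, -14.2).
Normal n = (Station 1→Station 2) × (Station 1→Station 3) = (-2014.9, -6028.5, -87695).
So ∂z/∂E = −n_x/n_z = −0.02298 and ∂z/∂N = −n_y/n_z = −0.06874.
Intercept c from Station 1: 642.2 + 9.54 + 11.89 = 663.63.
At (363, 233): z_contact = −8.34 − 16.02 + 663.63 = 639.27 m.
Depth below ground = 667.9 − 639.27 = 28.6 m.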